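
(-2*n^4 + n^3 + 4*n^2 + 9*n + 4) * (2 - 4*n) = 8*n^5 - 8*n^4 - 14*n^3 - 28*n^2 + 2*n + 8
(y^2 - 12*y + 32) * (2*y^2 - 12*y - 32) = 2*y^4 - 36*y^3 + 176*y^2 - 1024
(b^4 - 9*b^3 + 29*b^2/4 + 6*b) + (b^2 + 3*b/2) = b^4 - 9*b^3 + 33*b^2/4 + 15*b/2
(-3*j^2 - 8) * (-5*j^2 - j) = 15*j^4 + 3*j^3 + 40*j^2 + 8*j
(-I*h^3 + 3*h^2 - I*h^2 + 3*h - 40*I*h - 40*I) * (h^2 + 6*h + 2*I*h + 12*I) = -I*h^5 + 5*h^4 - 7*I*h^4 + 35*h^3 - 40*I*h^3 + 110*h^2 - 238*I*h^2 + 560*h - 204*I*h + 480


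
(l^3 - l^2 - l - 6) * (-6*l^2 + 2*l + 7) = -6*l^5 + 8*l^4 + 11*l^3 + 27*l^2 - 19*l - 42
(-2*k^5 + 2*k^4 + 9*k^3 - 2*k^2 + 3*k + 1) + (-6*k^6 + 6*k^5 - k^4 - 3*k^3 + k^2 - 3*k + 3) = -6*k^6 + 4*k^5 + k^4 + 6*k^3 - k^2 + 4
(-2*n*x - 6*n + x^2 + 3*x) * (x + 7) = -2*n*x^2 - 20*n*x - 42*n + x^3 + 10*x^2 + 21*x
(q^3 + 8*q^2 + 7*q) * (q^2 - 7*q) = q^5 + q^4 - 49*q^3 - 49*q^2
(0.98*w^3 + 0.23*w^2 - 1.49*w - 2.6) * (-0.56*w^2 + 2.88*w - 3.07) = -0.5488*w^5 + 2.6936*w^4 - 1.5118*w^3 - 3.5413*w^2 - 2.9137*w + 7.982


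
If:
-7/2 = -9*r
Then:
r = 7/18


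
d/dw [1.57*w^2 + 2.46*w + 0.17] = 3.14*w + 2.46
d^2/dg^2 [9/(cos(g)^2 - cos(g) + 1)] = 9*(4*sin(g)^4 + sin(g)^2 + 19*cos(g)/4 - 3*cos(3*g)/4 - 5)/(sin(g)^2 + cos(g) - 2)^3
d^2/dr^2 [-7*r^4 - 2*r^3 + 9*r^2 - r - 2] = -84*r^2 - 12*r + 18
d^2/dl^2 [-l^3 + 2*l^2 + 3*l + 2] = 4 - 6*l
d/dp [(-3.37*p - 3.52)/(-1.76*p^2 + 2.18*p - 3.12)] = (-5.9312*p^2 - 12.3904*p + 18.188)/(3.0976*p^4 - 7.6736*p^3 + 15.7348*p^2 - 13.6032*p + 9.7344)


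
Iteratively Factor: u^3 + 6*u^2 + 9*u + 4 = (u + 4)*(u^2 + 2*u + 1) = (u + 1)*(u + 4)*(u + 1)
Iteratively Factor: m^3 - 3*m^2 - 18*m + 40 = (m + 4)*(m^2 - 7*m + 10) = (m - 2)*(m + 4)*(m - 5)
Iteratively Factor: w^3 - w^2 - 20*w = (w)*(w^2 - w - 20) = w*(w - 5)*(w + 4)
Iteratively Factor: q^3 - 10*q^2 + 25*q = (q)*(q^2 - 10*q + 25) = q*(q - 5)*(q - 5)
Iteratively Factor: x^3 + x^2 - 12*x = (x - 3)*(x^2 + 4*x) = x*(x - 3)*(x + 4)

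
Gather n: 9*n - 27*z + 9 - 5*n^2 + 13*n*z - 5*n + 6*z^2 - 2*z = -5*n^2 + n*(13*z + 4) + 6*z^2 - 29*z + 9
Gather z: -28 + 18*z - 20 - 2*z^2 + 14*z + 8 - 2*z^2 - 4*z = -4*z^2 + 28*z - 40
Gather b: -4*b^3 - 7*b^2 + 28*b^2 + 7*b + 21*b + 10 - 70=-4*b^3 + 21*b^2 + 28*b - 60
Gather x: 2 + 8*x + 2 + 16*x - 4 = 24*x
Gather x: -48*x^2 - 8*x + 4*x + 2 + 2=-48*x^2 - 4*x + 4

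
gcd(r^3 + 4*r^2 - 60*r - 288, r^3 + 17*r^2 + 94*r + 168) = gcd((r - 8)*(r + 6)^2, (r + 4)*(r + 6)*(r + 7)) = r + 6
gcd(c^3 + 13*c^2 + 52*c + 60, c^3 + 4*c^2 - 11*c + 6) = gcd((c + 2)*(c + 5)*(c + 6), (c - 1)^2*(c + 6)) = c + 6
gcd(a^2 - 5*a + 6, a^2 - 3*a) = a - 3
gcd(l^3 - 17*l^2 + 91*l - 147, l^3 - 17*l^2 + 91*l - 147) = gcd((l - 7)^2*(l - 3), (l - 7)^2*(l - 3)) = l^3 - 17*l^2 + 91*l - 147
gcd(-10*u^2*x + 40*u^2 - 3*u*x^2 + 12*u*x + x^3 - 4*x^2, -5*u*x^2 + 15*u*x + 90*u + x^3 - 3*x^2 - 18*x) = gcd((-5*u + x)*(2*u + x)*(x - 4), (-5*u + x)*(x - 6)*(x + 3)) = -5*u + x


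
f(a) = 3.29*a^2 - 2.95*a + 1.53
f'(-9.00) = -62.17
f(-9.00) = 294.57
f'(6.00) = 36.53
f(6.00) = 102.27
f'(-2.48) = -19.27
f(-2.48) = 29.08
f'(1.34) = 5.87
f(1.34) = 3.48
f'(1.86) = 9.29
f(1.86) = 7.43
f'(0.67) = 1.46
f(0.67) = 1.03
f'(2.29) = 12.12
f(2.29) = 12.03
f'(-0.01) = -3.02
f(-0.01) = 1.56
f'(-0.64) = -7.16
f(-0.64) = 4.77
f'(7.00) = 43.11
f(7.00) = 142.09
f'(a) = 6.58*a - 2.95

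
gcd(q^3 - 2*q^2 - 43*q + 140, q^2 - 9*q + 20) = q^2 - 9*q + 20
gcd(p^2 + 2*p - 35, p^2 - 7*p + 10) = p - 5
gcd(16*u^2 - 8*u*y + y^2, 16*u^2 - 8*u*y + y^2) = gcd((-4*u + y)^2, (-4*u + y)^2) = 16*u^2 - 8*u*y + y^2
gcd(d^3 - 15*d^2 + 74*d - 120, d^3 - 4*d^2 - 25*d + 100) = d^2 - 9*d + 20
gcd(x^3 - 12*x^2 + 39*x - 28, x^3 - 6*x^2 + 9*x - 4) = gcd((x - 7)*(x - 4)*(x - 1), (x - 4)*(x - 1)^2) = x^2 - 5*x + 4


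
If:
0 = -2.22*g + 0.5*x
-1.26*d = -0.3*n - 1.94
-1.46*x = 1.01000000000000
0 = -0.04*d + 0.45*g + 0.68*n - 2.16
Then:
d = 2.35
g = -0.16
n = 3.42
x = -0.69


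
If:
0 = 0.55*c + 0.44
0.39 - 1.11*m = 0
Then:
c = -0.80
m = 0.35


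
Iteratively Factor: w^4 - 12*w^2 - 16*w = (w + 2)*(w^3 - 2*w^2 - 8*w) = (w - 4)*(w + 2)*(w^2 + 2*w) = (w - 4)*(w + 2)^2*(w)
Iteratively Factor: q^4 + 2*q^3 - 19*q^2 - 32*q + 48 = (q + 3)*(q^3 - q^2 - 16*q + 16) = (q + 3)*(q + 4)*(q^2 - 5*q + 4) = (q - 1)*(q + 3)*(q + 4)*(q - 4)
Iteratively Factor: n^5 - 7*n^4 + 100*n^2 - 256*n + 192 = (n - 2)*(n^4 - 5*n^3 - 10*n^2 + 80*n - 96) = (n - 3)*(n - 2)*(n^3 - 2*n^2 - 16*n + 32) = (n - 4)*(n - 3)*(n - 2)*(n^2 + 2*n - 8) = (n - 4)*(n - 3)*(n - 2)*(n + 4)*(n - 2)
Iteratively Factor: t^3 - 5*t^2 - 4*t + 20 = (t - 5)*(t^2 - 4) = (t - 5)*(t + 2)*(t - 2)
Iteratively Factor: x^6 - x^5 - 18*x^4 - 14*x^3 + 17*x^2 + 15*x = (x + 3)*(x^5 - 4*x^4 - 6*x^3 + 4*x^2 + 5*x) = (x + 1)*(x + 3)*(x^4 - 5*x^3 - x^2 + 5*x) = (x + 1)^2*(x + 3)*(x^3 - 6*x^2 + 5*x) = x*(x + 1)^2*(x + 3)*(x^2 - 6*x + 5) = x*(x - 1)*(x + 1)^2*(x + 3)*(x - 5)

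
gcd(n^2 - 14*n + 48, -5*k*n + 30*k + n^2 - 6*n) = n - 6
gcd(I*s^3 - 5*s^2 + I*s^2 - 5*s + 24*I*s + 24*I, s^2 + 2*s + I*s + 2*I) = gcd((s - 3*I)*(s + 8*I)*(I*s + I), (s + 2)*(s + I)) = 1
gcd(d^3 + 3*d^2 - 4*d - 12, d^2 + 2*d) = d + 2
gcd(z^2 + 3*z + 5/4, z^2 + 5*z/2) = z + 5/2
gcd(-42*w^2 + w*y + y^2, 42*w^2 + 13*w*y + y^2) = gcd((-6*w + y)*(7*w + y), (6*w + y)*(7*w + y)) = 7*w + y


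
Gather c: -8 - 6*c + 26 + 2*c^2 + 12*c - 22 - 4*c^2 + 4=-2*c^2 + 6*c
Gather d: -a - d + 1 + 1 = -a - d + 2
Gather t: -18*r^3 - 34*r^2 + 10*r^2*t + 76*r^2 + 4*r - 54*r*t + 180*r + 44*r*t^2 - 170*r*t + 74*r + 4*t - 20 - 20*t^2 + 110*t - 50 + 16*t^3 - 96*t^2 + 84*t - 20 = -18*r^3 + 42*r^2 + 258*r + 16*t^3 + t^2*(44*r - 116) + t*(10*r^2 - 224*r + 198) - 90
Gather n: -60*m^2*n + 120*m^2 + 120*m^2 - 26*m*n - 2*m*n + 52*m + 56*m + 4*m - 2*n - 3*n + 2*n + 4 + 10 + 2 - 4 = 240*m^2 + 112*m + n*(-60*m^2 - 28*m - 3) + 12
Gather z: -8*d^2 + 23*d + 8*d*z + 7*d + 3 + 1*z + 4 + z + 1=-8*d^2 + 30*d + z*(8*d + 2) + 8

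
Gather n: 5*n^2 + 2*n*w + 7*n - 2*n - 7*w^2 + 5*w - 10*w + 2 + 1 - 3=5*n^2 + n*(2*w + 5) - 7*w^2 - 5*w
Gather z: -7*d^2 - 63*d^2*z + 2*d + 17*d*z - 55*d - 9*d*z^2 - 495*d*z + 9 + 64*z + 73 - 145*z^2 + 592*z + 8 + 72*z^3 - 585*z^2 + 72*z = -7*d^2 - 53*d + 72*z^3 + z^2*(-9*d - 730) + z*(-63*d^2 - 478*d + 728) + 90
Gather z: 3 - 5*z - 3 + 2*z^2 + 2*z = 2*z^2 - 3*z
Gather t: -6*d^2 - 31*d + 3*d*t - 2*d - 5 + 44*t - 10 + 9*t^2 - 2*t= -6*d^2 - 33*d + 9*t^2 + t*(3*d + 42) - 15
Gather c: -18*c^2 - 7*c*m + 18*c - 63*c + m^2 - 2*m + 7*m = -18*c^2 + c*(-7*m - 45) + m^2 + 5*m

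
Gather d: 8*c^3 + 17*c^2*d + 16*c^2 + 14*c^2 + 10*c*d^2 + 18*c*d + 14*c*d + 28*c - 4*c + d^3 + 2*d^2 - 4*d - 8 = 8*c^3 + 30*c^2 + 24*c + d^3 + d^2*(10*c + 2) + d*(17*c^2 + 32*c - 4) - 8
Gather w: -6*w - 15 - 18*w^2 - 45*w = -18*w^2 - 51*w - 15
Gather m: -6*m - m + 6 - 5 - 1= -7*m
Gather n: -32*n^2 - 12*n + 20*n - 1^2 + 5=-32*n^2 + 8*n + 4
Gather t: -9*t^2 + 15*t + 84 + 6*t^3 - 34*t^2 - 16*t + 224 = 6*t^3 - 43*t^2 - t + 308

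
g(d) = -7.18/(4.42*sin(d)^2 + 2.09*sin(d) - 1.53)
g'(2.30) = -6.72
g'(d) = -7.18*(-8.84*sin(d)*cos(d) - 2.09*cos(d))/(4.42*sin(d)^2 + 2.09*sin(d) - 1.53)^2 = (63.4712*sin(d) + 15.0062)*cos(d)/(4.42*sin(d)^2 + 2.09*sin(d) - 1.53)^2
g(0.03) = 4.91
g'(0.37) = 918.98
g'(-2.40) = 24.01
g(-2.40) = 7.76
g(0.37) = 36.59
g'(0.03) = 7.89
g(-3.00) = 4.13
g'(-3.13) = -5.91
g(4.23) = -82.24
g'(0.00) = 6.41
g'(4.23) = 2508.78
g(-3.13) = 4.62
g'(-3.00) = -1.99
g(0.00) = 4.69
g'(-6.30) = 5.70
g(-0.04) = 4.47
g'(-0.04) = 4.83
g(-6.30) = 4.59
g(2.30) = -2.89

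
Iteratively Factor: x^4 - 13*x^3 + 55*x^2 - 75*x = (x - 5)*(x^3 - 8*x^2 + 15*x) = x*(x - 5)*(x^2 - 8*x + 15) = x*(x - 5)*(x - 3)*(x - 5)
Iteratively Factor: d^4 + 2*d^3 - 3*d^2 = (d + 3)*(d^3 - d^2) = d*(d + 3)*(d^2 - d) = d*(d - 1)*(d + 3)*(d)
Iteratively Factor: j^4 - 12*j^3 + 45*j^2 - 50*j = (j - 5)*(j^3 - 7*j^2 + 10*j) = j*(j - 5)*(j^2 - 7*j + 10) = j*(j - 5)^2*(j - 2)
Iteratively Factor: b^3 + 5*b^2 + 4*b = (b)*(b^2 + 5*b + 4) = b*(b + 4)*(b + 1)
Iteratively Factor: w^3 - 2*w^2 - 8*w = (w - 4)*(w^2 + 2*w) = (w - 4)*(w + 2)*(w)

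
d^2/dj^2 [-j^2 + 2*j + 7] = -2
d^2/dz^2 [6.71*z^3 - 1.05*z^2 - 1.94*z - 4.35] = 40.26*z - 2.1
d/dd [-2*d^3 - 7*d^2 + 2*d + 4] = -6*d^2 - 14*d + 2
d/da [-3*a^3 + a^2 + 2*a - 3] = -9*a^2 + 2*a + 2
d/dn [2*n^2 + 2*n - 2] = 4*n + 2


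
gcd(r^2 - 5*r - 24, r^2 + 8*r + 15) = r + 3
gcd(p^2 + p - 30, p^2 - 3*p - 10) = p - 5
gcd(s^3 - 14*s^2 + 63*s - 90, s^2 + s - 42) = s - 6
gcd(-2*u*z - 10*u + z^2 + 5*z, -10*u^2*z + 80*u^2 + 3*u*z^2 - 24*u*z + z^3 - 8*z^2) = -2*u + z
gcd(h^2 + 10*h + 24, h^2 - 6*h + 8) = 1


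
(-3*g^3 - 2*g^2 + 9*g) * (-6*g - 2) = 18*g^4 + 18*g^3 - 50*g^2 - 18*g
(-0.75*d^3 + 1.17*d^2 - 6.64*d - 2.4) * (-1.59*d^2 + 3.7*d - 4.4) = 1.1925*d^5 - 4.6353*d^4 + 18.1866*d^3 - 25.9*d^2 + 20.336*d + 10.56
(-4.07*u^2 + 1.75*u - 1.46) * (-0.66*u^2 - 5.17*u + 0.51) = 2.6862*u^4 + 19.8869*u^3 - 10.1596*u^2 + 8.4407*u - 0.7446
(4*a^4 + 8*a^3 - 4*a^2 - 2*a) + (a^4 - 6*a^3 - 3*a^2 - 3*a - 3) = 5*a^4 + 2*a^3 - 7*a^2 - 5*a - 3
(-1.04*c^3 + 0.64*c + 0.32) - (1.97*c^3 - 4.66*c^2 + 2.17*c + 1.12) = -3.01*c^3 + 4.66*c^2 - 1.53*c - 0.8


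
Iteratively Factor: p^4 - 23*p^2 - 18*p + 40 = (p + 2)*(p^3 - 2*p^2 - 19*p + 20) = (p + 2)*(p + 4)*(p^2 - 6*p + 5) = (p - 5)*(p + 2)*(p + 4)*(p - 1)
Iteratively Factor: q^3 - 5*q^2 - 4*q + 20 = (q + 2)*(q^2 - 7*q + 10) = (q - 5)*(q + 2)*(q - 2)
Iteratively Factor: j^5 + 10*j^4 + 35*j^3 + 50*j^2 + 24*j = (j + 4)*(j^4 + 6*j^3 + 11*j^2 + 6*j) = (j + 2)*(j + 4)*(j^3 + 4*j^2 + 3*j) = (j + 2)*(j + 3)*(j + 4)*(j^2 + j) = (j + 1)*(j + 2)*(j + 3)*(j + 4)*(j)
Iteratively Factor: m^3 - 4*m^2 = (m)*(m^2 - 4*m) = m^2*(m - 4)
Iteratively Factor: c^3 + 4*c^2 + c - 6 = (c + 3)*(c^2 + c - 2) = (c - 1)*(c + 3)*(c + 2)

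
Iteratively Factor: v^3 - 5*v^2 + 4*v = (v - 4)*(v^2 - v) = v*(v - 4)*(v - 1)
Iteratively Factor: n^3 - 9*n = (n + 3)*(n^2 - 3*n) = (n - 3)*(n + 3)*(n)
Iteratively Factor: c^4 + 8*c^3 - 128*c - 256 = (c + 4)*(c^3 + 4*c^2 - 16*c - 64) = (c + 4)^2*(c^2 - 16) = (c + 4)^3*(c - 4)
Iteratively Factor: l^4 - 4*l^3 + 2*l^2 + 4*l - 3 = (l - 3)*(l^3 - l^2 - l + 1) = (l - 3)*(l + 1)*(l^2 - 2*l + 1) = (l - 3)*(l - 1)*(l + 1)*(l - 1)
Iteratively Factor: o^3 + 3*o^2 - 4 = (o - 1)*(o^2 + 4*o + 4) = (o - 1)*(o + 2)*(o + 2)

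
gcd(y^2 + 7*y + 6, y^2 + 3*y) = 1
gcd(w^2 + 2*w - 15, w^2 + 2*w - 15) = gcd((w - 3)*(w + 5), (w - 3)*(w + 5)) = w^2 + 2*w - 15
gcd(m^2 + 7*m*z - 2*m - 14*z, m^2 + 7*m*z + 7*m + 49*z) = m + 7*z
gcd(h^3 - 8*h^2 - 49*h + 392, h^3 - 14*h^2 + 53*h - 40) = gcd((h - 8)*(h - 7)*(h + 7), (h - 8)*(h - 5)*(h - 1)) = h - 8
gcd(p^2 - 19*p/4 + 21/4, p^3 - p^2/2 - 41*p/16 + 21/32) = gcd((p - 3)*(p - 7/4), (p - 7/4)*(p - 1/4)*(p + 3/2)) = p - 7/4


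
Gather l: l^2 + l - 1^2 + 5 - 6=l^2 + l - 2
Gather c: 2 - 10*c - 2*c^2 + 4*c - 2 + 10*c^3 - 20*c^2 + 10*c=10*c^3 - 22*c^2 + 4*c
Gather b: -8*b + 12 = 12 - 8*b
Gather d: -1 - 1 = -2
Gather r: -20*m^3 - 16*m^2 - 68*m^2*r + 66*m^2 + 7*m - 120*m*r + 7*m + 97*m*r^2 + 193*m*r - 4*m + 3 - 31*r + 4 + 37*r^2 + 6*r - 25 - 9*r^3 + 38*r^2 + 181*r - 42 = -20*m^3 + 50*m^2 + 10*m - 9*r^3 + r^2*(97*m + 75) + r*(-68*m^2 + 73*m + 156) - 60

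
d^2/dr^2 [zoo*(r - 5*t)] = 0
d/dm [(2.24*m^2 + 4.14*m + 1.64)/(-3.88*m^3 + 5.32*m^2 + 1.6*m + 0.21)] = (8.6912*m^4 + 32.1264*m^3 + 0.648799999999998*m^2 - 16.5088*m - 1.7546)/(15.0544*m^6 - 41.2832*m^5 + 15.8864*m^4 + 15.3944*m^3 + 4.7944*m^2 + 0.672*m + 0.0441)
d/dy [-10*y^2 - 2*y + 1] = -20*y - 2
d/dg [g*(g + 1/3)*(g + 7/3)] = 3*g^2 + 16*g/3 + 7/9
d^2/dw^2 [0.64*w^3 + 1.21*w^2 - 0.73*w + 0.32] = 3.84*w + 2.42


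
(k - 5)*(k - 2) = k^2 - 7*k + 10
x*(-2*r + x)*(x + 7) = -2*r*x^2 - 14*r*x + x^3 + 7*x^2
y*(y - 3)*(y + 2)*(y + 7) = y^4 + 6*y^3 - 13*y^2 - 42*y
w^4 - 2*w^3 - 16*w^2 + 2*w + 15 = (w - 5)*(w - 1)*(w + 1)*(w + 3)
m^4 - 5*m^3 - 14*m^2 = m^2*(m - 7)*(m + 2)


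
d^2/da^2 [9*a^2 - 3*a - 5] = 18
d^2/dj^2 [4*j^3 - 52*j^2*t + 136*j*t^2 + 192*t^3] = 24*j - 104*t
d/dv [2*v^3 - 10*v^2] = 2*v*(3*v - 10)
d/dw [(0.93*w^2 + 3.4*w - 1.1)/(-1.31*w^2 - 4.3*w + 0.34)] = (0.455*w^2 - 2.2496*w - 3.574)/(1.7161*w^4 + 11.266*w^3 + 17.5992*w^2 - 2.924*w + 0.1156)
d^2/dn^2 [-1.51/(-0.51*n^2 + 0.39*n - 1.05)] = (-0.785502*n^2 + 0.600678*n + 1.51*(1.02*n - 0.39)*(2.04*n - 0.78) - 1.61721)/(0.51*n^2 - 0.39*n + 1.05)^3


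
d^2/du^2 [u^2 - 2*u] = 2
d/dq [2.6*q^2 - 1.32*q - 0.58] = 5.2*q - 1.32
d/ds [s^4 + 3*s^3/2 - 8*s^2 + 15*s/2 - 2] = 4*s^3 + 9*s^2/2 - 16*s + 15/2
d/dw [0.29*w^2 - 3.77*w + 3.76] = 0.58*w - 3.77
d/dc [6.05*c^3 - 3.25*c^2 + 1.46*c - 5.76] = 18.15*c^2 - 6.5*c + 1.46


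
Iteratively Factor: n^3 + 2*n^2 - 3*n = (n + 3)*(n^2 - n) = (n - 1)*(n + 3)*(n)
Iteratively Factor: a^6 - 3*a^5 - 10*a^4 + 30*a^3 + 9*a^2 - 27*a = (a - 3)*(a^5 - 10*a^3 + 9*a) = (a - 3)*(a - 1)*(a^4 + a^3 - 9*a^2 - 9*a) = (a - 3)^2*(a - 1)*(a^3 + 4*a^2 + 3*a) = (a - 3)^2*(a - 1)*(a + 1)*(a^2 + 3*a) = a*(a - 3)^2*(a - 1)*(a + 1)*(a + 3)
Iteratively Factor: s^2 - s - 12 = (s - 4)*(s + 3)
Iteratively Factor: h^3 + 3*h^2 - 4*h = (h)*(h^2 + 3*h - 4) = h*(h + 4)*(h - 1)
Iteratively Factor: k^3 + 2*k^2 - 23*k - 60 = (k - 5)*(k^2 + 7*k + 12) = (k - 5)*(k + 4)*(k + 3)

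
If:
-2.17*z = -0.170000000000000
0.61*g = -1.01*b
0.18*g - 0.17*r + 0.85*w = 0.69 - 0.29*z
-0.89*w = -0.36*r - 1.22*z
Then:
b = 1.44186224177973*w - 2.08751521593532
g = 3.45637765261421 - 2.38734567901235*w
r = 2.47222222222222*w - 0.265488991295443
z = 0.08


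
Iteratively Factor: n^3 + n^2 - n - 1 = (n + 1)*(n^2 - 1) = (n - 1)*(n + 1)*(n + 1)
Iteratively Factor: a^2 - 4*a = (a - 4)*(a)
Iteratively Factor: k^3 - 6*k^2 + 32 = (k - 4)*(k^2 - 2*k - 8) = (k - 4)*(k + 2)*(k - 4)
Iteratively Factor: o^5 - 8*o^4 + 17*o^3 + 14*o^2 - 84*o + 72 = (o - 3)*(o^4 - 5*o^3 + 2*o^2 + 20*o - 24) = (o - 3)*(o - 2)*(o^3 - 3*o^2 - 4*o + 12) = (o - 3)^2*(o - 2)*(o^2 - 4) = (o - 3)^2*(o - 2)*(o + 2)*(o - 2)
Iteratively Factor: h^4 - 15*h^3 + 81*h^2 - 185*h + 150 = (h - 5)*(h^3 - 10*h^2 + 31*h - 30) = (h - 5)^2*(h^2 - 5*h + 6) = (h - 5)^2*(h - 2)*(h - 3)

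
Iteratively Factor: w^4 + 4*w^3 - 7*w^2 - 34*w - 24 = (w + 2)*(w^3 + 2*w^2 - 11*w - 12) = (w - 3)*(w + 2)*(w^2 + 5*w + 4) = (w - 3)*(w + 1)*(w + 2)*(w + 4)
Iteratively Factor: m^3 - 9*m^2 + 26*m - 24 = (m - 2)*(m^2 - 7*m + 12) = (m - 4)*(m - 2)*(m - 3)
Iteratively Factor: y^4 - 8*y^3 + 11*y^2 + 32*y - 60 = (y - 2)*(y^3 - 6*y^2 - y + 30) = (y - 3)*(y - 2)*(y^2 - 3*y - 10) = (y - 3)*(y - 2)*(y + 2)*(y - 5)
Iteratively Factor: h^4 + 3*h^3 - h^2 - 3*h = (h + 3)*(h^3 - h) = (h + 1)*(h + 3)*(h^2 - h) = h*(h + 1)*(h + 3)*(h - 1)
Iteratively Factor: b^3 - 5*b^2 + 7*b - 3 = (b - 1)*(b^2 - 4*b + 3) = (b - 3)*(b - 1)*(b - 1)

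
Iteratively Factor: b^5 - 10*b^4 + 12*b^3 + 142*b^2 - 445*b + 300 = (b + 4)*(b^4 - 14*b^3 + 68*b^2 - 130*b + 75) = (b - 5)*(b + 4)*(b^3 - 9*b^2 + 23*b - 15) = (b - 5)*(b - 1)*(b + 4)*(b^2 - 8*b + 15) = (b - 5)^2*(b - 1)*(b + 4)*(b - 3)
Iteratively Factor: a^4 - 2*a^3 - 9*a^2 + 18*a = (a + 3)*(a^3 - 5*a^2 + 6*a) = a*(a + 3)*(a^2 - 5*a + 6) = a*(a - 2)*(a + 3)*(a - 3)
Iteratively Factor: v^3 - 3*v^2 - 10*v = (v - 5)*(v^2 + 2*v) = v*(v - 5)*(v + 2)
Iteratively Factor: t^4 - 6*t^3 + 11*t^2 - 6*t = (t - 2)*(t^3 - 4*t^2 + 3*t) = (t - 3)*(t - 2)*(t^2 - t) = t*(t - 3)*(t - 2)*(t - 1)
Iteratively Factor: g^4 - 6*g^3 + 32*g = (g + 2)*(g^3 - 8*g^2 + 16*g) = (g - 4)*(g + 2)*(g^2 - 4*g) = g*(g - 4)*(g + 2)*(g - 4)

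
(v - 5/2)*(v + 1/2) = v^2 - 2*v - 5/4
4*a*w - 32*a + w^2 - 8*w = (4*a + w)*(w - 8)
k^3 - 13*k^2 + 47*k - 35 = (k - 7)*(k - 5)*(k - 1)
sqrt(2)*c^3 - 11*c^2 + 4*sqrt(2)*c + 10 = (c - 5*sqrt(2))*(c - sqrt(2))*(sqrt(2)*c + 1)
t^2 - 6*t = t*(t - 6)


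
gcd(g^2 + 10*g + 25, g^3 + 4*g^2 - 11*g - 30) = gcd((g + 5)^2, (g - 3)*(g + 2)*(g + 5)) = g + 5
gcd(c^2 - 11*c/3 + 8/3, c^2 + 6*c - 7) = c - 1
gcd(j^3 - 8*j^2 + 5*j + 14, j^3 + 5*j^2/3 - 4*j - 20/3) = j - 2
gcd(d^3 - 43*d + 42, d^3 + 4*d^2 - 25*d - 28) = d + 7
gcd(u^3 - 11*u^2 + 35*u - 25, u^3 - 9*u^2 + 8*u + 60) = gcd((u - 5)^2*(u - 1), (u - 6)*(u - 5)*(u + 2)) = u - 5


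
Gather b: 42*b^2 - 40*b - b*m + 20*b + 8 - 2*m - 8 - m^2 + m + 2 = 42*b^2 + b*(-m - 20) - m^2 - m + 2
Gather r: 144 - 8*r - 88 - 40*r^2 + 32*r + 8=-40*r^2 + 24*r + 64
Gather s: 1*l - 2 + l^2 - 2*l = l^2 - l - 2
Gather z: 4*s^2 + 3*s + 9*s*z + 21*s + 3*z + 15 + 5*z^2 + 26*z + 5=4*s^2 + 24*s + 5*z^2 + z*(9*s + 29) + 20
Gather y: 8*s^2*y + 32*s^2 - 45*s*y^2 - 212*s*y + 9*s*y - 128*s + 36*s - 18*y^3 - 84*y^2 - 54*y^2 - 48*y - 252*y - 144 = 32*s^2 - 92*s - 18*y^3 + y^2*(-45*s - 138) + y*(8*s^2 - 203*s - 300) - 144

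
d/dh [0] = 0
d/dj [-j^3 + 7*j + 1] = 7 - 3*j^2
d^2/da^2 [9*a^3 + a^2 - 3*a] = 54*a + 2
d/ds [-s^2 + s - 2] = 1 - 2*s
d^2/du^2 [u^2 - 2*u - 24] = 2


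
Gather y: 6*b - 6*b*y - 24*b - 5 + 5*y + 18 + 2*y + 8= -18*b + y*(7 - 6*b) + 21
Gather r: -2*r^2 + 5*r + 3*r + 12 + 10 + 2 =-2*r^2 + 8*r + 24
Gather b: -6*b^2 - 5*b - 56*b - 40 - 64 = -6*b^2 - 61*b - 104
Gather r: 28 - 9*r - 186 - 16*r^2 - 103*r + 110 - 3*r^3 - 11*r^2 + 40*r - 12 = -3*r^3 - 27*r^2 - 72*r - 60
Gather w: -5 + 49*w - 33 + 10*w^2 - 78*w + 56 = 10*w^2 - 29*w + 18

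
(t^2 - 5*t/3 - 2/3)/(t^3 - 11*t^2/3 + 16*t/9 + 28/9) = 3*(3*t + 1)/(9*t^2 - 15*t - 14)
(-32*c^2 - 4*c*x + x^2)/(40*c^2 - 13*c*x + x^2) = (4*c + x)/(-5*c + x)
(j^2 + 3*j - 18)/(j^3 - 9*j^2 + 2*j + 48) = (j + 6)/(j^2 - 6*j - 16)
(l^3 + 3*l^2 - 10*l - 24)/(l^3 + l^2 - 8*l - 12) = (l + 4)/(l + 2)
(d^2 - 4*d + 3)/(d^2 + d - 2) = (d - 3)/(d + 2)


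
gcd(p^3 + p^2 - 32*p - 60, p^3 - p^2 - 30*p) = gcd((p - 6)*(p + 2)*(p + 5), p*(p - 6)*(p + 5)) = p^2 - p - 30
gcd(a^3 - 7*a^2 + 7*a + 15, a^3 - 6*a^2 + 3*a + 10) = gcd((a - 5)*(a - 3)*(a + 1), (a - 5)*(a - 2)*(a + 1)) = a^2 - 4*a - 5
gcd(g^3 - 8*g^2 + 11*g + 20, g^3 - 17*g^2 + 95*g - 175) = g - 5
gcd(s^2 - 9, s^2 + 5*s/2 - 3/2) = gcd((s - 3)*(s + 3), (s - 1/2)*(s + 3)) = s + 3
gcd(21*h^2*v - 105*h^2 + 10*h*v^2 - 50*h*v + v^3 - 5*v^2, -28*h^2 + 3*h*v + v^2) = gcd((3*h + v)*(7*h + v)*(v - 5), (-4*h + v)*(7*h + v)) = 7*h + v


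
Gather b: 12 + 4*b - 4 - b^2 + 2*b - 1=-b^2 + 6*b + 7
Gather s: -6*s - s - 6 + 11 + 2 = 7 - 7*s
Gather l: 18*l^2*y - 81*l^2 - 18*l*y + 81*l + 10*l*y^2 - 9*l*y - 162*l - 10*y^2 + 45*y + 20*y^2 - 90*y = l^2*(18*y - 81) + l*(10*y^2 - 27*y - 81) + 10*y^2 - 45*y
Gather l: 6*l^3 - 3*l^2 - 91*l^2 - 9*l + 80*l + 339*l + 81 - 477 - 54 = 6*l^3 - 94*l^2 + 410*l - 450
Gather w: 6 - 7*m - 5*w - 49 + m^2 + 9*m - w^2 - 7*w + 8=m^2 + 2*m - w^2 - 12*w - 35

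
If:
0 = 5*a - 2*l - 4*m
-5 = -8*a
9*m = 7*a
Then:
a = 5/8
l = 85/144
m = 35/72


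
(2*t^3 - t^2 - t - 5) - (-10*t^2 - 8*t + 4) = 2*t^3 + 9*t^2 + 7*t - 9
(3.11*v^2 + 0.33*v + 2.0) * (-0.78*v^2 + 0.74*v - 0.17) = -2.4258*v^4 + 2.044*v^3 - 1.8445*v^2 + 1.4239*v - 0.34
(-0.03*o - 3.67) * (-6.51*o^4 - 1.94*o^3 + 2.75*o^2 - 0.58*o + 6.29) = 0.1953*o^5 + 23.9499*o^4 + 7.0373*o^3 - 10.0751*o^2 + 1.9399*o - 23.0843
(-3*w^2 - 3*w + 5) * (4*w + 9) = -12*w^3 - 39*w^2 - 7*w + 45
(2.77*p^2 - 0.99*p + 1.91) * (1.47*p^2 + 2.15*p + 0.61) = 4.0719*p^4 + 4.5002*p^3 + 2.3689*p^2 + 3.5026*p + 1.1651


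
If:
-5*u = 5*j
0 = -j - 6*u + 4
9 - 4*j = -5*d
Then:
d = -61/25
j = -4/5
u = 4/5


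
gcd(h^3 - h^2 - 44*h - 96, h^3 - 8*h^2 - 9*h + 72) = h^2 - 5*h - 24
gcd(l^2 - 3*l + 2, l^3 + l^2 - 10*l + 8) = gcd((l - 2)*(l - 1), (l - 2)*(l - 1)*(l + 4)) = l^2 - 3*l + 2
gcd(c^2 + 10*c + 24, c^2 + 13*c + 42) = c + 6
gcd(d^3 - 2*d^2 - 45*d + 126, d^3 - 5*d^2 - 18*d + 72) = d^2 - 9*d + 18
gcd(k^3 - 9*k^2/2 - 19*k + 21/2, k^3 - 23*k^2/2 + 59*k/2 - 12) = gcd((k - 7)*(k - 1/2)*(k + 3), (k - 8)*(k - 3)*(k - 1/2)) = k - 1/2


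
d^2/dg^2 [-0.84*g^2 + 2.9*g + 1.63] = -1.68000000000000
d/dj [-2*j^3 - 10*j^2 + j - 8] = -6*j^2 - 20*j + 1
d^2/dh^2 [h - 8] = 0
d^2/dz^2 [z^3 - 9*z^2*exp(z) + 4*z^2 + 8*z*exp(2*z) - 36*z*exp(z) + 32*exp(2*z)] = -9*z^2*exp(z) + 32*z*exp(2*z) - 72*z*exp(z) + 6*z + 160*exp(2*z) - 90*exp(z) + 8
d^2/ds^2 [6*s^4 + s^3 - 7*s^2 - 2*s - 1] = 72*s^2 + 6*s - 14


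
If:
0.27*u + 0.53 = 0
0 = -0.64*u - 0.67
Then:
No Solution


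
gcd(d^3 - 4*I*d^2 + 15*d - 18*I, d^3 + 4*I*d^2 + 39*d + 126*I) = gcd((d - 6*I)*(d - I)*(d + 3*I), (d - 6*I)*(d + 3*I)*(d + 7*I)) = d^2 - 3*I*d + 18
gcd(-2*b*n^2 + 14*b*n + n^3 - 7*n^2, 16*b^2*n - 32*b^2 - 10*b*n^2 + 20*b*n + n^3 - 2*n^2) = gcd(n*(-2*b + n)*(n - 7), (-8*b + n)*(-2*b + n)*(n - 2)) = 2*b - n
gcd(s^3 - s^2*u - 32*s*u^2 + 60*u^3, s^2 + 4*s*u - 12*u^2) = s^2 + 4*s*u - 12*u^2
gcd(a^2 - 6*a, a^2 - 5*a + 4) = 1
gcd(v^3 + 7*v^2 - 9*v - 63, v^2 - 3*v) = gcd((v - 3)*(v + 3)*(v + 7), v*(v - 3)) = v - 3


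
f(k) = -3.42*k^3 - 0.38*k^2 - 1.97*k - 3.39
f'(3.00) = -96.59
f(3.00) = -105.06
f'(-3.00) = -92.03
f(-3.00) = 91.44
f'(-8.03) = -657.44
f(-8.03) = 1758.74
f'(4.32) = -196.73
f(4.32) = -294.72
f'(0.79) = -8.97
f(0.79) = -6.87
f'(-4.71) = -226.00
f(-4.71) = 354.80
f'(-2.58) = -68.30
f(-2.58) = 57.90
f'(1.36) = -21.98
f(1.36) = -15.37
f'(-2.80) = -80.28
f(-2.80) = 74.22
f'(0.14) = -2.28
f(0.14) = -3.68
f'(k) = -10.26*k^2 - 0.76*k - 1.97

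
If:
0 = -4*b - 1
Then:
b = -1/4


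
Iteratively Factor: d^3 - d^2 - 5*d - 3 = (d + 1)*(d^2 - 2*d - 3) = (d - 3)*(d + 1)*(d + 1)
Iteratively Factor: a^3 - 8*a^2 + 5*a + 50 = (a + 2)*(a^2 - 10*a + 25) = (a - 5)*(a + 2)*(a - 5)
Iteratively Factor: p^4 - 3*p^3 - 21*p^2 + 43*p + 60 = (p - 5)*(p^3 + 2*p^2 - 11*p - 12) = (p - 5)*(p - 3)*(p^2 + 5*p + 4) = (p - 5)*(p - 3)*(p + 4)*(p + 1)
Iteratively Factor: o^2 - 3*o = (o)*(o - 3)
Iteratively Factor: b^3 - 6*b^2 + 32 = (b + 2)*(b^2 - 8*b + 16) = (b - 4)*(b + 2)*(b - 4)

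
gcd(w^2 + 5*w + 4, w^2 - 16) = w + 4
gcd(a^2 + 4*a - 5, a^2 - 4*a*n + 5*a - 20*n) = a + 5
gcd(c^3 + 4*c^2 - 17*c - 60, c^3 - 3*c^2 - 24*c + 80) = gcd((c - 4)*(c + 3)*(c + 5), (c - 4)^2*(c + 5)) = c^2 + c - 20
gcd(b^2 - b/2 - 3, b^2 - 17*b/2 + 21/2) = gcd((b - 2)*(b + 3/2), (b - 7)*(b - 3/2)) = 1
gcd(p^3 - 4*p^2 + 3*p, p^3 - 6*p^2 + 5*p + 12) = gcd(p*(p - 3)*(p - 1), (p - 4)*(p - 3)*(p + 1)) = p - 3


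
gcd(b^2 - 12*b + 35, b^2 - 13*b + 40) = b - 5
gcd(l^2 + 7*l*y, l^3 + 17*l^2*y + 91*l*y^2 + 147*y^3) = l + 7*y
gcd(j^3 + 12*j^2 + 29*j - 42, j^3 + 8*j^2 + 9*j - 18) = j^2 + 5*j - 6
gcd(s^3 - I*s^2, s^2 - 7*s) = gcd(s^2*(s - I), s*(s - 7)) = s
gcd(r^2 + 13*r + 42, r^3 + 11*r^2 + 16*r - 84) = r^2 + 13*r + 42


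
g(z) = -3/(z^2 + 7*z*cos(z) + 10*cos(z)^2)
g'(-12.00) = 0.01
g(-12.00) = -0.04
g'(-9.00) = -0.00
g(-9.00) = -0.02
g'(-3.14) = -0.02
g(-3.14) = -0.07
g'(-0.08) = 0.28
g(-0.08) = -0.32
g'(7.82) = -0.03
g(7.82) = -0.05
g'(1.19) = -0.83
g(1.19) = -0.51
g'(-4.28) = 0.07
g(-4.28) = -0.09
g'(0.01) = 0.20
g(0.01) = -0.30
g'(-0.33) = 0.72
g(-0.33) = -0.44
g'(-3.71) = 0.02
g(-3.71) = -0.07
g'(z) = -3*(7*z*sin(z) - 2*z + 20*sin(z)*cos(z) - 7*cos(z))/(z^2 + 7*z*cos(z) + 10*cos(z)^2)^2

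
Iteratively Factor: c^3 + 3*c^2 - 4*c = (c + 4)*(c^2 - c) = c*(c + 4)*(c - 1)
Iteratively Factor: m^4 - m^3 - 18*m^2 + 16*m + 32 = (m - 2)*(m^3 + m^2 - 16*m - 16) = (m - 4)*(m - 2)*(m^2 + 5*m + 4) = (m - 4)*(m - 2)*(m + 1)*(m + 4)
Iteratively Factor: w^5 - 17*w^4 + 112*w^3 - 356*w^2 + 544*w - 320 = (w - 2)*(w^4 - 15*w^3 + 82*w^2 - 192*w + 160) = (w - 5)*(w - 2)*(w^3 - 10*w^2 + 32*w - 32) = (w - 5)*(w - 4)*(w - 2)*(w^2 - 6*w + 8) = (w - 5)*(w - 4)*(w - 2)^2*(w - 4)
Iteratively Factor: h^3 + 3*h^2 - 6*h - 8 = (h + 4)*(h^2 - h - 2) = (h - 2)*(h + 4)*(h + 1)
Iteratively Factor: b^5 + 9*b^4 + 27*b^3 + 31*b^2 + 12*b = (b + 4)*(b^4 + 5*b^3 + 7*b^2 + 3*b) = (b + 3)*(b + 4)*(b^3 + 2*b^2 + b) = b*(b + 3)*(b + 4)*(b^2 + 2*b + 1) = b*(b + 1)*(b + 3)*(b + 4)*(b + 1)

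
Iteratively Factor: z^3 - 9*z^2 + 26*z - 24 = (z - 3)*(z^2 - 6*z + 8) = (z - 4)*(z - 3)*(z - 2)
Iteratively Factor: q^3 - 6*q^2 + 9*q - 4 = (q - 1)*(q^2 - 5*q + 4) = (q - 1)^2*(q - 4)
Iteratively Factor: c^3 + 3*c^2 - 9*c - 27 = (c + 3)*(c^2 - 9) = (c - 3)*(c + 3)*(c + 3)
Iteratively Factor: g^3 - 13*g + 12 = (g + 4)*(g^2 - 4*g + 3) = (g - 3)*(g + 4)*(g - 1)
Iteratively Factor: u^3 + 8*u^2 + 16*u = (u + 4)*(u^2 + 4*u) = u*(u + 4)*(u + 4)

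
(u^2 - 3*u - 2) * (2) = 2*u^2 - 6*u - 4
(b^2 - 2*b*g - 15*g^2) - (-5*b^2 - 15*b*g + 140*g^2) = 6*b^2 + 13*b*g - 155*g^2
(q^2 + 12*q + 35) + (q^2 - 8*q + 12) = 2*q^2 + 4*q + 47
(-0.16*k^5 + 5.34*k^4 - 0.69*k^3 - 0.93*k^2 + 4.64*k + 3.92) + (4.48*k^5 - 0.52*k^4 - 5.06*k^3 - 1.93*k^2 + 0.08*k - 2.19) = 4.32*k^5 + 4.82*k^4 - 5.75*k^3 - 2.86*k^2 + 4.72*k + 1.73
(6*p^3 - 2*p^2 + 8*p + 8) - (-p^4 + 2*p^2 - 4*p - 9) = p^4 + 6*p^3 - 4*p^2 + 12*p + 17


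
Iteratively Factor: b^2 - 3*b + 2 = (b - 2)*(b - 1)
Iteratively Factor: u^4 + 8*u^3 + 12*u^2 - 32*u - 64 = (u + 2)*(u^3 + 6*u^2 - 32) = (u - 2)*(u + 2)*(u^2 + 8*u + 16) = (u - 2)*(u + 2)*(u + 4)*(u + 4)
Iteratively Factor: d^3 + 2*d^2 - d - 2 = (d + 1)*(d^2 + d - 2) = (d + 1)*(d + 2)*(d - 1)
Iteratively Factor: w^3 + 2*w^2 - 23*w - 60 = (w - 5)*(w^2 + 7*w + 12) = (w - 5)*(w + 4)*(w + 3)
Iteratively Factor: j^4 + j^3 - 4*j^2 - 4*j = (j - 2)*(j^3 + 3*j^2 + 2*j) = (j - 2)*(j + 2)*(j^2 + j) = (j - 2)*(j + 1)*(j + 2)*(j)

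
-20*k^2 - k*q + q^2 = (-5*k + q)*(4*k + q)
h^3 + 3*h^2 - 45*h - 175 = (h - 7)*(h + 5)^2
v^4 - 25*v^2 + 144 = (v - 4)*(v - 3)*(v + 3)*(v + 4)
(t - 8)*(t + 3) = t^2 - 5*t - 24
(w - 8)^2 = w^2 - 16*w + 64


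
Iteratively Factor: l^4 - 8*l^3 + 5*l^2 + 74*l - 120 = (l - 2)*(l^3 - 6*l^2 - 7*l + 60) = (l - 5)*(l - 2)*(l^2 - l - 12) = (l - 5)*(l - 2)*(l + 3)*(l - 4)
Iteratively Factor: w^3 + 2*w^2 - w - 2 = (w + 1)*(w^2 + w - 2) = (w - 1)*(w + 1)*(w + 2)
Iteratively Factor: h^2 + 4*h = (h + 4)*(h)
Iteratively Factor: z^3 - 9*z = (z - 3)*(z^2 + 3*z) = (z - 3)*(z + 3)*(z)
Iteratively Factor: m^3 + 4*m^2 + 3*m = (m + 1)*(m^2 + 3*m) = m*(m + 1)*(m + 3)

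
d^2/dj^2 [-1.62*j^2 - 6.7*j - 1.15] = -3.24000000000000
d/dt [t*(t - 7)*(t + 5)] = 3*t^2 - 4*t - 35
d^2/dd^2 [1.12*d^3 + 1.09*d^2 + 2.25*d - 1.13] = 6.72*d + 2.18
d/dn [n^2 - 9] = 2*n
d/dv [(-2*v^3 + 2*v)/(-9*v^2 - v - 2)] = 2*(9*v^4 + 2*v^3 + 15*v^2 - 2)/(81*v^4 + 18*v^3 + 37*v^2 + 4*v + 4)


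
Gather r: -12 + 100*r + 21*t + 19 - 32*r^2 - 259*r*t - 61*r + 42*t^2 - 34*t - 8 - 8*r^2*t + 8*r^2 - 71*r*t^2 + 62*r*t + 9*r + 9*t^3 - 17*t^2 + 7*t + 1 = r^2*(-8*t - 24) + r*(-71*t^2 - 197*t + 48) + 9*t^3 + 25*t^2 - 6*t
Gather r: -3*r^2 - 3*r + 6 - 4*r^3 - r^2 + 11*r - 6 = -4*r^3 - 4*r^2 + 8*r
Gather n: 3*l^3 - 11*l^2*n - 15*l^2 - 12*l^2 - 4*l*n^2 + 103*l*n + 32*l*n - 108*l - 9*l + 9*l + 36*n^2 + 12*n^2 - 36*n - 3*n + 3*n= 3*l^3 - 27*l^2 - 108*l + n^2*(48 - 4*l) + n*(-11*l^2 + 135*l - 36)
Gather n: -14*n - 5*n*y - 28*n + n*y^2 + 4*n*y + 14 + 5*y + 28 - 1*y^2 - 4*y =n*(y^2 - y - 42) - y^2 + y + 42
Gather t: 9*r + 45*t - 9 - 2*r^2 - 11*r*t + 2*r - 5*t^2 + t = -2*r^2 + 11*r - 5*t^2 + t*(46 - 11*r) - 9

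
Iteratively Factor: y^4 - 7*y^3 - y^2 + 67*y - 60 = (y + 3)*(y^3 - 10*y^2 + 29*y - 20) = (y - 4)*(y + 3)*(y^2 - 6*y + 5) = (y - 4)*(y - 1)*(y + 3)*(y - 5)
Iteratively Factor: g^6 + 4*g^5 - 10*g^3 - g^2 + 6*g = (g + 2)*(g^5 + 2*g^4 - 4*g^3 - 2*g^2 + 3*g) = (g + 2)*(g + 3)*(g^4 - g^3 - g^2 + g) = g*(g + 2)*(g + 3)*(g^3 - g^2 - g + 1) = g*(g - 1)*(g + 2)*(g + 3)*(g^2 - 1) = g*(g - 1)*(g + 1)*(g + 2)*(g + 3)*(g - 1)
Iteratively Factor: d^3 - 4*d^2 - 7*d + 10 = (d - 1)*(d^2 - 3*d - 10) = (d - 5)*(d - 1)*(d + 2)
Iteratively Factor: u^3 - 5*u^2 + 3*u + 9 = (u - 3)*(u^2 - 2*u - 3) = (u - 3)^2*(u + 1)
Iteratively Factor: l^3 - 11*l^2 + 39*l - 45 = (l - 3)*(l^2 - 8*l + 15) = (l - 5)*(l - 3)*(l - 3)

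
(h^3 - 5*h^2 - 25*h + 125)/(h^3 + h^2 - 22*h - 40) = (h^2 - 25)/(h^2 + 6*h + 8)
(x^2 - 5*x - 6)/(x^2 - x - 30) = (x + 1)/(x + 5)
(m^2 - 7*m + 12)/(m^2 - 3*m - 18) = (-m^2 + 7*m - 12)/(-m^2 + 3*m + 18)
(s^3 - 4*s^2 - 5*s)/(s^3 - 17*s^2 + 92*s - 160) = s*(s + 1)/(s^2 - 12*s + 32)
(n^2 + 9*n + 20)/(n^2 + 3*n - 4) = (n + 5)/(n - 1)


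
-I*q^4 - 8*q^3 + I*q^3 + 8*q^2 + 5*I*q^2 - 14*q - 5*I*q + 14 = (q - 7*I)*(q - 2*I)*(q + I)*(-I*q + I)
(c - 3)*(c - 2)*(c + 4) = c^3 - c^2 - 14*c + 24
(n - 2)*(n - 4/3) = n^2 - 10*n/3 + 8/3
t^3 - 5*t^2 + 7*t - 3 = (t - 3)*(t - 1)^2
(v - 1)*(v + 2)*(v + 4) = v^3 + 5*v^2 + 2*v - 8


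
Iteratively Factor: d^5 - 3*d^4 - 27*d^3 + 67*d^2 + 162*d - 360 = (d - 5)*(d^4 + 2*d^3 - 17*d^2 - 18*d + 72) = (d - 5)*(d + 3)*(d^3 - d^2 - 14*d + 24) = (d - 5)*(d - 2)*(d + 3)*(d^2 + d - 12) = (d - 5)*(d - 3)*(d - 2)*(d + 3)*(d + 4)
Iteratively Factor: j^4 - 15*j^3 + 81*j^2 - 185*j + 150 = (j - 2)*(j^3 - 13*j^2 + 55*j - 75) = (j - 5)*(j - 2)*(j^2 - 8*j + 15) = (j - 5)^2*(j - 2)*(j - 3)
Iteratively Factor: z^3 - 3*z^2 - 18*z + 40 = (z - 5)*(z^2 + 2*z - 8) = (z - 5)*(z - 2)*(z + 4)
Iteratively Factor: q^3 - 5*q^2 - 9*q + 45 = (q - 3)*(q^2 - 2*q - 15) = (q - 5)*(q - 3)*(q + 3)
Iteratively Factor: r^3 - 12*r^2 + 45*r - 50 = (r - 2)*(r^2 - 10*r + 25) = (r - 5)*(r - 2)*(r - 5)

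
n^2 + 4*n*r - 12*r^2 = (n - 2*r)*(n + 6*r)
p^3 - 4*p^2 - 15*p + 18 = (p - 6)*(p - 1)*(p + 3)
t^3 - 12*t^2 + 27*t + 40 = (t - 8)*(t - 5)*(t + 1)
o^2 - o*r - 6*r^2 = (o - 3*r)*(o + 2*r)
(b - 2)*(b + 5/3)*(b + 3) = b^3 + 8*b^2/3 - 13*b/3 - 10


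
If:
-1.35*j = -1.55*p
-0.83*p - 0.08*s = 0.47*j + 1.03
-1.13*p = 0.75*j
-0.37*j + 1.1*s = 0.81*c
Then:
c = -17.48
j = 0.00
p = 0.00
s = -12.88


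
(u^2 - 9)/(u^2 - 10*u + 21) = (u + 3)/(u - 7)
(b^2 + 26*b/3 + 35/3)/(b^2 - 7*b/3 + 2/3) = (3*b^2 + 26*b + 35)/(3*b^2 - 7*b + 2)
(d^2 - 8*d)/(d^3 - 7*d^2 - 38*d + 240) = d/(d^2 + d - 30)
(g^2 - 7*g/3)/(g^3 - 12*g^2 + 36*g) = (g - 7/3)/(g^2 - 12*g + 36)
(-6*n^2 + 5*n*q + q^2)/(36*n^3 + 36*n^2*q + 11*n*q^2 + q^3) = (-n + q)/(6*n^2 + 5*n*q + q^2)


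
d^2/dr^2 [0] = 0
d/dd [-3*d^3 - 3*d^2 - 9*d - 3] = -9*d^2 - 6*d - 9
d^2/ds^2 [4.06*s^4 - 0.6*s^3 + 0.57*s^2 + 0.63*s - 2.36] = 48.72*s^2 - 3.6*s + 1.14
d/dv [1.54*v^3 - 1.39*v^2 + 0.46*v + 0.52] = 4.62*v^2 - 2.78*v + 0.46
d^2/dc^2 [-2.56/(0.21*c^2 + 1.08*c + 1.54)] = (0.225792*c^2 + 1.161216*c - 2.56*(0.42*c + 1.08)*(0.84*c + 2.16) + 1.655808)/(0.21*c^2 + 1.08*c + 1.54)^3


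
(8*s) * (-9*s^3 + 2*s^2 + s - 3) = -72*s^4 + 16*s^3 + 8*s^2 - 24*s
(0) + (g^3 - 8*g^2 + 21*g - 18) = g^3 - 8*g^2 + 21*g - 18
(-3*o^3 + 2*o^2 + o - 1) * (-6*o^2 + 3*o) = 18*o^5 - 21*o^4 + 9*o^2 - 3*o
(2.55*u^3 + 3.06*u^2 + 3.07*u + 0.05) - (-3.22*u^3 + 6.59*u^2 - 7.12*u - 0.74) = 5.77*u^3 - 3.53*u^2 + 10.19*u + 0.79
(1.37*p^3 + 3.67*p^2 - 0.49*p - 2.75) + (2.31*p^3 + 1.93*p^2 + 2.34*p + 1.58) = 3.68*p^3 + 5.6*p^2 + 1.85*p - 1.17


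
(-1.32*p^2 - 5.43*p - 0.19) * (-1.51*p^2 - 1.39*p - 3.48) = 1.9932*p^4 + 10.0341*p^3 + 12.4282*p^2 + 19.1605*p + 0.6612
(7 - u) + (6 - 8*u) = 13 - 9*u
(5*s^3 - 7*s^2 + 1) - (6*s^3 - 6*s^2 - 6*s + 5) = -s^3 - s^2 + 6*s - 4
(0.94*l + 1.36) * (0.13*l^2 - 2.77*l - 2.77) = 0.1222*l^3 - 2.427*l^2 - 6.371*l - 3.7672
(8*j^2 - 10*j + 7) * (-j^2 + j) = -8*j^4 + 18*j^3 - 17*j^2 + 7*j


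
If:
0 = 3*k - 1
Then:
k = 1/3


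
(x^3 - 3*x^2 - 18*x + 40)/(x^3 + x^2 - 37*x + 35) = (x^2 + 2*x - 8)/(x^2 + 6*x - 7)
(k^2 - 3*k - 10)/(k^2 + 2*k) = (k - 5)/k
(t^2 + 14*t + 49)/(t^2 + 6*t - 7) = (t + 7)/(t - 1)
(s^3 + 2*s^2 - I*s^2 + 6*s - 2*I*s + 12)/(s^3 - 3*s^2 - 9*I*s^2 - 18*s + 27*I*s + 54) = (s^2 + s*(2 + 2*I) + 4*I)/(s^2 + s*(-3 - 6*I) + 18*I)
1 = 1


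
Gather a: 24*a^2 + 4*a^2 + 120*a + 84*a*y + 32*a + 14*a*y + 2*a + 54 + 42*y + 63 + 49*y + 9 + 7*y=28*a^2 + a*(98*y + 154) + 98*y + 126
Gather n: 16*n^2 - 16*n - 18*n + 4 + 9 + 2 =16*n^2 - 34*n + 15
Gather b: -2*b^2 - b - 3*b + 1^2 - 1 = -2*b^2 - 4*b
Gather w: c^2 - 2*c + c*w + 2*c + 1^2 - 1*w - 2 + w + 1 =c^2 + c*w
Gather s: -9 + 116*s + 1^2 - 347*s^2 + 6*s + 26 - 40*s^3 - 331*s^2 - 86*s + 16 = -40*s^3 - 678*s^2 + 36*s + 34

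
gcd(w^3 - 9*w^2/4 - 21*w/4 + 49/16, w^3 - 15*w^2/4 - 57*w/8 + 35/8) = w^2 + 5*w/4 - 7/8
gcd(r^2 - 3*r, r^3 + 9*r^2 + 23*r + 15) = 1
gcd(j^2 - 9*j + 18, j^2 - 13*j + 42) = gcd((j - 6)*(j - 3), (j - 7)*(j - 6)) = j - 6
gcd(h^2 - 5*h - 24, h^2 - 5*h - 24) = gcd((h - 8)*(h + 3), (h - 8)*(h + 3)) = h^2 - 5*h - 24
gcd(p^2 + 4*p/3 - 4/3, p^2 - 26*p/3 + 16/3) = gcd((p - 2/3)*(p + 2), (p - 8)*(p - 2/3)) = p - 2/3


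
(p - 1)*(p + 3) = p^2 + 2*p - 3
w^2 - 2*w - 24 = (w - 6)*(w + 4)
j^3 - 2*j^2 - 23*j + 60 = (j - 4)*(j - 3)*(j + 5)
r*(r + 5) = r^2 + 5*r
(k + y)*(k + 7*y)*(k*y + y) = k^3*y + 8*k^2*y^2 + k^2*y + 7*k*y^3 + 8*k*y^2 + 7*y^3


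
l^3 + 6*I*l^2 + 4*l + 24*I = (l - 2*I)*(l + 2*I)*(l + 6*I)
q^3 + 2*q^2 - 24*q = q*(q - 4)*(q + 6)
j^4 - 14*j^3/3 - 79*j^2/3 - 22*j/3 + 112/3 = (j - 8)*(j - 1)*(j + 2)*(j + 7/3)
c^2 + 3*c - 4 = (c - 1)*(c + 4)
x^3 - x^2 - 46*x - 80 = (x - 8)*(x + 2)*(x + 5)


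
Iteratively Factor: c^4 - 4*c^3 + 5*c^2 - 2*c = (c - 1)*(c^3 - 3*c^2 + 2*c) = c*(c - 1)*(c^2 - 3*c + 2) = c*(c - 2)*(c - 1)*(c - 1)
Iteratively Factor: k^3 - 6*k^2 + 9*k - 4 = (k - 1)*(k^2 - 5*k + 4) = (k - 1)^2*(k - 4)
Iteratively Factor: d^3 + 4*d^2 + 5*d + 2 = (d + 1)*(d^2 + 3*d + 2) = (d + 1)^2*(d + 2)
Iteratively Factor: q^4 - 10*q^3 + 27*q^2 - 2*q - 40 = (q - 5)*(q^3 - 5*q^2 + 2*q + 8) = (q - 5)*(q - 2)*(q^2 - 3*q - 4) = (q - 5)*(q - 4)*(q - 2)*(q + 1)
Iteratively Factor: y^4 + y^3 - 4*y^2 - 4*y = (y)*(y^3 + y^2 - 4*y - 4) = y*(y + 1)*(y^2 - 4) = y*(y + 1)*(y + 2)*(y - 2)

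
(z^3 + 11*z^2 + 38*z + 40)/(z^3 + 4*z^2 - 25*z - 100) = (z + 2)/(z - 5)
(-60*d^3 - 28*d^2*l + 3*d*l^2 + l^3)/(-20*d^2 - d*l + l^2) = (12*d^2 + 8*d*l + l^2)/(4*d + l)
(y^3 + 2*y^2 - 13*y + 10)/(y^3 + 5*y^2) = 1 - 3/y + 2/y^2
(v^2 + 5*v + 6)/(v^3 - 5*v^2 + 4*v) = (v^2 + 5*v + 6)/(v*(v^2 - 5*v + 4))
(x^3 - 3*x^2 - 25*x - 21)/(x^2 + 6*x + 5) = (x^2 - 4*x - 21)/(x + 5)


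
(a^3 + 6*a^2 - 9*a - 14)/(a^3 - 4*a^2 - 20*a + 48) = (a^2 + 8*a + 7)/(a^2 - 2*a - 24)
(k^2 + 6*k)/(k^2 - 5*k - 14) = k*(k + 6)/(k^2 - 5*k - 14)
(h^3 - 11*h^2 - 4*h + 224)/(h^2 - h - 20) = (h^2 - 15*h + 56)/(h - 5)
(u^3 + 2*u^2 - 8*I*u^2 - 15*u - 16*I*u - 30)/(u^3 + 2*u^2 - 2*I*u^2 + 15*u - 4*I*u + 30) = (u - 3*I)/(u + 3*I)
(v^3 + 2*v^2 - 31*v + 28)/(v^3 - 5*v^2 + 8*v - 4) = (v^2 + 3*v - 28)/(v^2 - 4*v + 4)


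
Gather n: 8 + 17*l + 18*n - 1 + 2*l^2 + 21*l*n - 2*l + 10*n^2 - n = 2*l^2 + 15*l + 10*n^2 + n*(21*l + 17) + 7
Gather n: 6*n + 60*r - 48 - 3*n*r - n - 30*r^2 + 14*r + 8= n*(5 - 3*r) - 30*r^2 + 74*r - 40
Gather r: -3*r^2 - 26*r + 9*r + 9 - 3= -3*r^2 - 17*r + 6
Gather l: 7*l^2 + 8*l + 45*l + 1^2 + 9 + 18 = 7*l^2 + 53*l + 28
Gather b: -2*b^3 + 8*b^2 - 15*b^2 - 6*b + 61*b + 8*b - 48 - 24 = -2*b^3 - 7*b^2 + 63*b - 72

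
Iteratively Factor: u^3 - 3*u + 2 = (u - 1)*(u^2 + u - 2) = (u - 1)*(u + 2)*(u - 1)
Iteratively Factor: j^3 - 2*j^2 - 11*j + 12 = (j + 3)*(j^2 - 5*j + 4) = (j - 1)*(j + 3)*(j - 4)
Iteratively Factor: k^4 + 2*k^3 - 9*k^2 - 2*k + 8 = (k - 1)*(k^3 + 3*k^2 - 6*k - 8) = (k - 1)*(k + 1)*(k^2 + 2*k - 8) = (k - 1)*(k + 1)*(k + 4)*(k - 2)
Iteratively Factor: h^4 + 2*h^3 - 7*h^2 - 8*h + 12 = (h - 2)*(h^3 + 4*h^2 + h - 6) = (h - 2)*(h + 3)*(h^2 + h - 2) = (h - 2)*(h - 1)*(h + 3)*(h + 2)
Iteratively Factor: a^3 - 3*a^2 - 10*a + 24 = (a - 4)*(a^2 + a - 6) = (a - 4)*(a + 3)*(a - 2)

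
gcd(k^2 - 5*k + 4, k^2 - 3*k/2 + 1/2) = k - 1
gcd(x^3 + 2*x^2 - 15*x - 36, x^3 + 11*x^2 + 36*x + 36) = x + 3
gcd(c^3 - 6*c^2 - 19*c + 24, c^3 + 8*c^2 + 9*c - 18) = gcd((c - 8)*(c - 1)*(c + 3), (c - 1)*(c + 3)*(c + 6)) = c^2 + 2*c - 3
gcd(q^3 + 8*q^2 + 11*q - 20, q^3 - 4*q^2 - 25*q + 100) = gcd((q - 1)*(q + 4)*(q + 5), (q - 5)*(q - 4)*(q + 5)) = q + 5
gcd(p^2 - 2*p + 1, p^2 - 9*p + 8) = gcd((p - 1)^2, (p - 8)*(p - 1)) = p - 1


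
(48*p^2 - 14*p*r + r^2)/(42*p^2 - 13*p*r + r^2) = (8*p - r)/(7*p - r)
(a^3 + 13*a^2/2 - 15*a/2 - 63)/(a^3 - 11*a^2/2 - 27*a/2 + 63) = (a + 6)/(a - 6)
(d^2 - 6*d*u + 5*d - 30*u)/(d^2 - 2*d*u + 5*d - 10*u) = (-d + 6*u)/(-d + 2*u)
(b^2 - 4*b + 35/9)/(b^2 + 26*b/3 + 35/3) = (9*b^2 - 36*b + 35)/(3*(3*b^2 + 26*b + 35))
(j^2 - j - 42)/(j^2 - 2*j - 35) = (j + 6)/(j + 5)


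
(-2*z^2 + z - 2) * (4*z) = -8*z^3 + 4*z^2 - 8*z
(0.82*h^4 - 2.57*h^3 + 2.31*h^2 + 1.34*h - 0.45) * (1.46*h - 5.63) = 1.1972*h^5 - 8.3688*h^4 + 17.8417*h^3 - 11.0489*h^2 - 8.2012*h + 2.5335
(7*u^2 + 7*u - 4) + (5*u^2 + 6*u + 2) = 12*u^2 + 13*u - 2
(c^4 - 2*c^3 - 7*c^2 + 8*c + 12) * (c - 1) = c^5 - 3*c^4 - 5*c^3 + 15*c^2 + 4*c - 12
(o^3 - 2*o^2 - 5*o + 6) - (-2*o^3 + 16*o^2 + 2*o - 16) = 3*o^3 - 18*o^2 - 7*o + 22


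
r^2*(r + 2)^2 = r^4 + 4*r^3 + 4*r^2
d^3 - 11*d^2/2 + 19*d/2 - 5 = (d - 5/2)*(d - 2)*(d - 1)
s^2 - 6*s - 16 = (s - 8)*(s + 2)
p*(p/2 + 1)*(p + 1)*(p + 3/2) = p^4/2 + 9*p^3/4 + 13*p^2/4 + 3*p/2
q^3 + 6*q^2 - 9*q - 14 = (q - 2)*(q + 1)*(q + 7)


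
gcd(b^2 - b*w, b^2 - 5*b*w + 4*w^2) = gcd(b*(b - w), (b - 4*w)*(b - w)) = -b + w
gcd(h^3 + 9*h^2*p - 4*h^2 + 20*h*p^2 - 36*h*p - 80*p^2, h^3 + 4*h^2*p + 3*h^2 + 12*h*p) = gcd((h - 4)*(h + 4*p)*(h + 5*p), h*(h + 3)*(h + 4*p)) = h + 4*p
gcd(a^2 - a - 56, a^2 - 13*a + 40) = a - 8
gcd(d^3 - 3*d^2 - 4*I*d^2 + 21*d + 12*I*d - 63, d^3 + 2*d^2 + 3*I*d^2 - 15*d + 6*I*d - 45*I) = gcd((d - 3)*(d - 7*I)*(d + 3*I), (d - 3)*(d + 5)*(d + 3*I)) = d^2 + d*(-3 + 3*I) - 9*I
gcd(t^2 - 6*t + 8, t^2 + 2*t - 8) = t - 2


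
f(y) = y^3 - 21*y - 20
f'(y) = 3*y^2 - 21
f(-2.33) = 16.28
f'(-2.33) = -4.71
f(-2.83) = 16.76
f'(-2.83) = 3.03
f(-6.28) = -135.79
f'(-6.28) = 97.32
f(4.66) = -16.67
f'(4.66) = 44.15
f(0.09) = -21.89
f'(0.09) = -20.98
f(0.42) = -28.75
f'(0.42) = -20.47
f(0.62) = -32.78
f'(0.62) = -19.85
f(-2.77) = 16.92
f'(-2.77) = 2.02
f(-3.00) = 16.00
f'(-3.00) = 6.00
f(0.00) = -20.00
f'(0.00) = -21.00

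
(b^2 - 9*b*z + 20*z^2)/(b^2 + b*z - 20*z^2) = (b - 5*z)/(b + 5*z)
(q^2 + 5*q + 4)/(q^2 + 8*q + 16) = (q + 1)/(q + 4)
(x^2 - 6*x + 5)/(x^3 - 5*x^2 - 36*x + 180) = (x - 1)/(x^2 - 36)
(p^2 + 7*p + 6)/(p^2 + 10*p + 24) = (p + 1)/(p + 4)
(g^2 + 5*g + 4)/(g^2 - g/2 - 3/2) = 2*(g + 4)/(2*g - 3)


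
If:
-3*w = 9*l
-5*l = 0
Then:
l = 0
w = 0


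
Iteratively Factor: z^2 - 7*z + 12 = (z - 4)*(z - 3)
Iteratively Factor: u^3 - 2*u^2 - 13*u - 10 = (u - 5)*(u^2 + 3*u + 2) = (u - 5)*(u + 1)*(u + 2)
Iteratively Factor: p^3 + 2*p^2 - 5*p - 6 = (p - 2)*(p^2 + 4*p + 3) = (p - 2)*(p + 1)*(p + 3)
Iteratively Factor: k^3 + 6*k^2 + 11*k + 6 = (k + 1)*(k^2 + 5*k + 6) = (k + 1)*(k + 2)*(k + 3)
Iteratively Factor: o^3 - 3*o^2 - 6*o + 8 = (o - 4)*(o^2 + o - 2) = (o - 4)*(o - 1)*(o + 2)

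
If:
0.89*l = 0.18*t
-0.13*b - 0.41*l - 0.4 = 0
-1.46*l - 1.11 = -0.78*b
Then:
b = -0.25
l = -0.90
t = -4.43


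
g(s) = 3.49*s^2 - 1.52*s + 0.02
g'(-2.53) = -19.18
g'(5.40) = 36.17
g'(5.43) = 36.38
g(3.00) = 26.87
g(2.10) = 12.22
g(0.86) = 1.29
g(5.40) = 93.58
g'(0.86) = 4.48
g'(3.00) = 19.42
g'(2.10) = 13.14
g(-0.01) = 0.04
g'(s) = 6.98*s - 1.52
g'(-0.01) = -1.59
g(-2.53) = 26.20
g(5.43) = 94.67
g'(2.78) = 17.88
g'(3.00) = 19.42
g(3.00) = 26.87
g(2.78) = 22.77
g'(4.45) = 29.54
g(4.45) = 62.37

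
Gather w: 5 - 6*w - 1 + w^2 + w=w^2 - 5*w + 4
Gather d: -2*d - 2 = -2*d - 2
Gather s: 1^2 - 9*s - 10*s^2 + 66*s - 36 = -10*s^2 + 57*s - 35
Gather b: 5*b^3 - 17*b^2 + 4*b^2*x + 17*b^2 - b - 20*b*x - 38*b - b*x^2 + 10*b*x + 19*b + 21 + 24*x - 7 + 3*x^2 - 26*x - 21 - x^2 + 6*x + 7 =5*b^3 + 4*b^2*x + b*(-x^2 - 10*x - 20) + 2*x^2 + 4*x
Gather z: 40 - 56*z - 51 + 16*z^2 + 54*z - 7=16*z^2 - 2*z - 18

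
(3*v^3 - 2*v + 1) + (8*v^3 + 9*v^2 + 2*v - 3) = 11*v^3 + 9*v^2 - 2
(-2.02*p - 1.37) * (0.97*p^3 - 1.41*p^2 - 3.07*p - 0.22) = -1.9594*p^4 + 1.5193*p^3 + 8.1331*p^2 + 4.6503*p + 0.3014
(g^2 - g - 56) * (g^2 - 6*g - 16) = g^4 - 7*g^3 - 66*g^2 + 352*g + 896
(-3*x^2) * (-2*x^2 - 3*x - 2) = 6*x^4 + 9*x^3 + 6*x^2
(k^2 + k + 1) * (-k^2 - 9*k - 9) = -k^4 - 10*k^3 - 19*k^2 - 18*k - 9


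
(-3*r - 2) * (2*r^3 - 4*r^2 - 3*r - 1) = -6*r^4 + 8*r^3 + 17*r^2 + 9*r + 2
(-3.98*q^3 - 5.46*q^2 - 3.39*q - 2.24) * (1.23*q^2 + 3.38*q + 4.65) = -4.8954*q^5 - 20.1682*q^4 - 41.1315*q^3 - 39.6024*q^2 - 23.3347*q - 10.416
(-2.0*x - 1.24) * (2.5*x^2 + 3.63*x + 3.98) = -5.0*x^3 - 10.36*x^2 - 12.4612*x - 4.9352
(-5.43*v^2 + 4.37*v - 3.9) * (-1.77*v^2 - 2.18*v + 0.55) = 9.6111*v^4 + 4.1025*v^3 - 5.6101*v^2 + 10.9055*v - 2.145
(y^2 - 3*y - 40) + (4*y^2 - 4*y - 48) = 5*y^2 - 7*y - 88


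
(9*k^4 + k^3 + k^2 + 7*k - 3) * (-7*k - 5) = -63*k^5 - 52*k^4 - 12*k^3 - 54*k^2 - 14*k + 15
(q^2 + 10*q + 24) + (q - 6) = q^2 + 11*q + 18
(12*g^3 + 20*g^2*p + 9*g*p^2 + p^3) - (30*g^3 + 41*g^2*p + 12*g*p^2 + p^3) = -18*g^3 - 21*g^2*p - 3*g*p^2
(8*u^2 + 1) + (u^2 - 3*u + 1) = 9*u^2 - 3*u + 2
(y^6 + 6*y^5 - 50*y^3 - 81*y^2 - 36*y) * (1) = y^6 + 6*y^5 - 50*y^3 - 81*y^2 - 36*y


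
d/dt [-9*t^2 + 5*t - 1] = 5 - 18*t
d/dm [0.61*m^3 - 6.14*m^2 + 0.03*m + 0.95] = 1.83*m^2 - 12.28*m + 0.03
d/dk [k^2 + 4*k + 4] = 2*k + 4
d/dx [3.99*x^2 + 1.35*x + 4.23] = 7.98*x + 1.35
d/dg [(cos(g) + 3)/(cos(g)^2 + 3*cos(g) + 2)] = (cos(g)^2 + 6*cos(g) + 7)*sin(g)/(cos(g)^2 + 3*cos(g) + 2)^2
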